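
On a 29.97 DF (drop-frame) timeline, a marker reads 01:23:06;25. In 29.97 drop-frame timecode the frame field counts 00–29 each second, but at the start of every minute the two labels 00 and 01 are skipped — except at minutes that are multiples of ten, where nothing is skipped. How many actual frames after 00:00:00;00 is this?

149455

As if non-drop at 30 labels/s: (1 × 3600 + 23 × 60 + 6) × 30 + 25 = 149605.
Minute boundaries passed: 83; those not divisible by 10: 83 − 8 = 75; dropped labels = 2 × 75 = 150.
Actual frame index = 149605 − 150 = 149455.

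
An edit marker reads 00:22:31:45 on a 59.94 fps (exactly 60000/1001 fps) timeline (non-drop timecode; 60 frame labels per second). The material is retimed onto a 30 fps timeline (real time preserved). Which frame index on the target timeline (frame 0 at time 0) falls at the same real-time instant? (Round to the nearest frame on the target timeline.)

Source frame index: (0×3600 + 22×60 + 31) × 60 + 45 = 81105.
Real time: 81105 / (60000/1001) = 5412407/4000 s.
Target frame: (5412407/4000) × (30) = 16237221/400 ≈ 40593.052 → 40593.

frame 40593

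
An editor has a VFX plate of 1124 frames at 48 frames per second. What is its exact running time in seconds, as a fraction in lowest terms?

281/12 seconds

Running time = 1124 ÷ (48) = 1124 × 1/48 = 281/12 s.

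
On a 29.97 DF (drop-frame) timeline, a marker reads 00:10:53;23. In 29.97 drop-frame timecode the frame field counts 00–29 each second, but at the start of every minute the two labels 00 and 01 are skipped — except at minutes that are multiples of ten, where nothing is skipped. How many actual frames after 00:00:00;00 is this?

19595

Complete 10-minute blocks: 1, each 17982 frames → 17982.
Remaining 0 whole minutes in the current block: 0 frames.
Within the current minute: 53 × 30 + 23 = 1613. Total = 17982 + 0 + 1613 = 19595.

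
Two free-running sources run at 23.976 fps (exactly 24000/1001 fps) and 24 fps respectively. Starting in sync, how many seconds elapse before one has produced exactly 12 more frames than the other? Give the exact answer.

500.5 seconds

The gap grows by |24 − 24000/1001| = 24/1001 frames per second.
Time for a 12-frame gap: 12 ÷ (24/1001) = 500.5 s.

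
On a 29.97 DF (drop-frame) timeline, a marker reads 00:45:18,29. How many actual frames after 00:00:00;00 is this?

81487

Complete 10-minute blocks: 4, each 17982 frames → 71928.
Remaining 5 whole minutes in the current block: 1800 + 4 × 1798 = 8992 frames.
Within the current minute: 18 × 30 + 29 − 2 = 567 (labels ;00/;01 skipped at this minute). Total = 71928 + 8992 + 567 = 81487.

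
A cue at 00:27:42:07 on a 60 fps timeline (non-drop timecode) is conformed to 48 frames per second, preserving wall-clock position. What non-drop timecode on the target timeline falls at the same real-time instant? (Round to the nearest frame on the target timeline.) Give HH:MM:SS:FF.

Source frame index: (0×3600 + 27×60 + 42) × 60 + 7 = 99727.
Real time: 99727 / (60) = 99727/60 s.
Target frame: (99727/60) × (48) = 398908/5 ≈ 79781.600 → 79782.
At 48 labels/s: frame 79782 → 00:27:42:06.

00:27:42:06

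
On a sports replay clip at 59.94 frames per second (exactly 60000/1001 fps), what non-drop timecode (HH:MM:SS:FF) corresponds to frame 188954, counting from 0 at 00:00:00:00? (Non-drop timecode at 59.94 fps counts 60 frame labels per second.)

00:52:29:14

188954 ÷ 60 = 3149 full seconds, remainder 14 frames.
3149 s = 0 h 52 min 29 s.
Timecode: 00:52:29:14.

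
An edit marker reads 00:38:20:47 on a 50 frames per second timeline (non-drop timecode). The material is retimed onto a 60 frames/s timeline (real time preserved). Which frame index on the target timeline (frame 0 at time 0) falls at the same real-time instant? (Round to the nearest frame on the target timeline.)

frame 138056

Source frame index: (0×3600 + 38×60 + 20) × 50 + 47 = 115047.
Real time: 115047 / (50) = 115047/50 s.
Target frame: (115047/50) × (60) = 690282/5 ≈ 138056.400 → 138056.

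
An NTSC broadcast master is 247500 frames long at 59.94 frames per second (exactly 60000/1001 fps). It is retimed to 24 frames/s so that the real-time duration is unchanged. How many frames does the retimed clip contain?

99099 frames

Target frames = source frames × (target rate / source rate) = 247500 × (24)/(60000/1001) = 247500 × 1001/2500 = 99099.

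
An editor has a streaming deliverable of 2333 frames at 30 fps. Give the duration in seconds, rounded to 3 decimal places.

Running time = 2333 × 1/30 = 2333/30 s ≈ 77.767 s.

77.767 seconds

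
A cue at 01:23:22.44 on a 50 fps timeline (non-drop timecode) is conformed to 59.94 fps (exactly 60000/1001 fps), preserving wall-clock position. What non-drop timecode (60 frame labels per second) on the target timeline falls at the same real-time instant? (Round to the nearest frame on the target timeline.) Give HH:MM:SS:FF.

01:23:17:53

Source frame index: (1×3600 + 23×60 + 22) × 50 + 44 = 250144.
Real time: 250144 / (50) = 125072/25 s.
Target frame: (125072/25) × (60000/1001) = 300172800/1001 ≈ 299872.927 → 299873.
At 60 labels/s: frame 299873 → 01:23:17:53.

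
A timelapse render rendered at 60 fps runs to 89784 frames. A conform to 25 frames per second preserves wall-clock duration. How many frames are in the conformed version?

37410 frames

Target frames = source frames × (target rate / source rate) = 89784 × (25)/(60) = 89784 × 5/12 = 37410.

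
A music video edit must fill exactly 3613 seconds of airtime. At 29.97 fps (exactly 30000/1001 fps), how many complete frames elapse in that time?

108281 frames

Frames = 3613 × 30000/1001 = 108390000/1001 ≈ 108281.7183.
Complete frames: 108281.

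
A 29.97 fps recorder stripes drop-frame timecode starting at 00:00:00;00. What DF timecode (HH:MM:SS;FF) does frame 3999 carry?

00:02:13;13

Each 10-minute DF block holds 10 × 60 × 30 − 9 × 2 = 17982 frames. 3999 ÷ 17982 → 0 full blocks, remainder 3999.
Within the partial block the first minute is 1800 frames and each further minute 1798, so 2 further minute boundaries passed. Total skipped labels = 18 × 0 + 2 × 2 = 4.
Non-drop label index = 3999 + 4 = 4003; at 30 labels/s that is 00:02:13:13, i.e. DF 00:02:13;13.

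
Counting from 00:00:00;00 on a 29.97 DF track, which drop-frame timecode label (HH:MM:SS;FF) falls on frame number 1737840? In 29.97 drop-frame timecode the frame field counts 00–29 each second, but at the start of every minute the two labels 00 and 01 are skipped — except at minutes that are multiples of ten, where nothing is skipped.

16:06:26;00

Each 10-minute DF block holds 10 × 60 × 30 − 9 × 2 = 17982 frames. 1737840 ÷ 17982 → 96 full blocks, remainder 11568.
Within the partial block the first minute is 1800 frames and each further minute 1798, so 6 further minute boundaries passed. Total skipped labels = 18 × 96 + 2 × 6 = 1740.
Non-drop label index = 1737840 + 1740 = 1739580; at 30 labels/s that is 16:06:26:00, i.e. DF 16:06:26;00.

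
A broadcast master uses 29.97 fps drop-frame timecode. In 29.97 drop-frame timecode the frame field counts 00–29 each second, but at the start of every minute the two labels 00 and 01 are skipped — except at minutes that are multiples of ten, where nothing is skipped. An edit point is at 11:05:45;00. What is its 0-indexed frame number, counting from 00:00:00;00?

Complete 10-minute blocks: 66, each 17982 frames → 1186812.
Remaining 5 whole minutes in the current block: 1800 + 4 × 1798 = 8992 frames.
Within the current minute: 45 × 30 + 0 − 2 = 1348 (labels ;00/;01 skipped at this minute). Total = 1186812 + 8992 + 1348 = 1197152.

1197152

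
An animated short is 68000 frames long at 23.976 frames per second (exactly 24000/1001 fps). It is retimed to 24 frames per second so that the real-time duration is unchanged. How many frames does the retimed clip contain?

Target frames = source frames × (target rate / source rate) = 68000 × (24)/(24000/1001) = 68000 × 1001/1000 = 68068.

68068 frames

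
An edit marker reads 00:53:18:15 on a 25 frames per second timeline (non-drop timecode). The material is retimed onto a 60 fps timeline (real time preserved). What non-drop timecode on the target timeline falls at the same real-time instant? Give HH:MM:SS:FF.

Source frame index: (0×3600 + 53×60 + 18) × 25 + 15 = 79965.
Real time: 79965 / (25) = 15993/5 s.
Target frame: (15993/5) × (60) = 191916.
At 60 labels/s: frame 191916 → 00:53:18:36.

00:53:18:36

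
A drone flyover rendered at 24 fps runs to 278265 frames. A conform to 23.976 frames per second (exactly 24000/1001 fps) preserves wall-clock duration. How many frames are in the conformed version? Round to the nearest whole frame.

277987 frames

Frames at target rate = 278265 × (24000/1001) / (24) = 21405000/77 ≈ 277987.013.
Nearest whole frame: 277987.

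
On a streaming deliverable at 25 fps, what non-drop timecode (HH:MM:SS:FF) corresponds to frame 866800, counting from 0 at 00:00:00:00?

866800 ÷ 25 = 34672 full seconds, remainder 0 frames.
34672 s = 9 h 37 min 52 s.
Timecode: 09:37:52:00.

09:37:52:00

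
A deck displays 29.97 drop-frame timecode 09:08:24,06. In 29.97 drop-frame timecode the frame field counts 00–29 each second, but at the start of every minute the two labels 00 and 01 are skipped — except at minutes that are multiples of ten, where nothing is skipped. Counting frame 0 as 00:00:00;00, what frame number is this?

986138

As if non-drop at 30 labels/s: (9 × 3600 + 8 × 60 + 24) × 30 + 6 = 987126.
Minute boundaries passed: 548; those not divisible by 10: 548 − 54 = 494; dropped labels = 2 × 494 = 988.
Actual frame index = 987126 − 988 = 986138.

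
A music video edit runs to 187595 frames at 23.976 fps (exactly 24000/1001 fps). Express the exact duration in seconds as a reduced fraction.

37556519/4800 seconds

Running time = 187595 ÷ (24000/1001) = 187595 × 1001/24000 = 37556519/4800 s.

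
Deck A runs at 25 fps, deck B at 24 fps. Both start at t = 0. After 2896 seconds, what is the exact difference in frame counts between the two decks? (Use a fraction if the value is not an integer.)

2896 frames

A emits 25 × 2896 = 72400 frames; B emits 24 × 2896 = 69504.
Difference = 2896 frames; B is behind A.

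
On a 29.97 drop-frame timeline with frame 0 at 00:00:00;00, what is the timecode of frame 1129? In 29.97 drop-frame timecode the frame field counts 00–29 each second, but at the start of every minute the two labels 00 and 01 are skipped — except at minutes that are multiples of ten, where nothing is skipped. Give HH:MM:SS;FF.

00:00:37;19

Each 10-minute DF block holds 10 × 60 × 30 − 9 × 2 = 17982 frames. 1129 ÷ 17982 → 0 full blocks, remainder 1129.
Within the partial block the first minute is 1800 frames and each further minute 1798, so 0 further minute boundaries passed. Total skipped labels = 18 × 0 + 2 × 0 = 0.
Non-drop label index = 1129 + 0 = 1129; at 30 labels/s that is 00:00:37:19, i.e. DF 00:00:37;19.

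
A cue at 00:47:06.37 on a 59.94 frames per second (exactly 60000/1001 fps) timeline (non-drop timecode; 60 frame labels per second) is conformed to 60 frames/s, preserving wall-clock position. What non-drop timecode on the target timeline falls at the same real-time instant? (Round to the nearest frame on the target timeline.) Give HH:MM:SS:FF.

Source frame index: (0×3600 + 47×60 + 6) × 60 + 37 = 169597.
Real time: 169597 / (60000/1001) = 169766597/60000 s.
Target frame: (169766597/60000) × (60) = 169766597/1000 ≈ 169766.597 → 169767.
At 60 labels/s: frame 169767 → 00:47:09:27.

00:47:09:27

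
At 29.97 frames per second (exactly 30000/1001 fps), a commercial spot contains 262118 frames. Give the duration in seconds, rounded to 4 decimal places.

8746.0039 seconds

Running time = 262118 × 1001/30000 = 131190059/15000 s ≈ 8746.0039 s.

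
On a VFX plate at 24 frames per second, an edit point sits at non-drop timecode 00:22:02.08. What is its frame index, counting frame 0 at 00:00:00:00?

31736

Total seconds to the label: (0 × 3600 + 22 × 60 + 2) = 1322.
Frame index = 1322 × 24 + 8 = 31736.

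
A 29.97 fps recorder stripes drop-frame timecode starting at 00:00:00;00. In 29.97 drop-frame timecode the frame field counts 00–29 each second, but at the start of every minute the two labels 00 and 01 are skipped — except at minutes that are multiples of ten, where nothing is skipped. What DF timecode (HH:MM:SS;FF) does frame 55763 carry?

00:31:00;19

Each 10-minute DF block holds 10 × 60 × 30 − 9 × 2 = 17982 frames. 55763 ÷ 17982 → 3 full blocks, remainder 1817.
Within the partial block the first minute is 1800 frames and each further minute 1798, so 1 further minute boundary passed. Total skipped labels = 18 × 3 + 2 × 1 = 56.
Non-drop label index = 55763 + 56 = 55819; at 30 labels/s that is 00:31:00:19, i.e. DF 00:31:00;19.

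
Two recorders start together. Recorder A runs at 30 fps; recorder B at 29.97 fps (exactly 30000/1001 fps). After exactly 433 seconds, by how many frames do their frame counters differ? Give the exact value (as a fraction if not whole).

12990/1001 frames

A emits 30 × 433 = 12990 frames; B emits 30000/1001 × 433 = 12990000/1001.
Difference = 12990/1001 frames (≈ 12.9770); B is behind A.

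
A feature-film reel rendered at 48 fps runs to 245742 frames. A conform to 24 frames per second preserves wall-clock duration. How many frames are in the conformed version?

122871 frames

Target frames = source frames × (target rate / source rate) = 245742 × (24)/(48) = 245742 × 1/2 = 122871.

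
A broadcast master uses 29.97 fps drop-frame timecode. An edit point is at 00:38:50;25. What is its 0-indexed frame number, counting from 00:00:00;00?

As if non-drop at 30 labels/s: (0 × 3600 + 38 × 60 + 50) × 30 + 25 = 69925.
Minute boundaries passed: 38; those not divisible by 10: 38 − 3 = 35; dropped labels = 2 × 35 = 70.
Actual frame index = 69925 − 70 = 69855.

69855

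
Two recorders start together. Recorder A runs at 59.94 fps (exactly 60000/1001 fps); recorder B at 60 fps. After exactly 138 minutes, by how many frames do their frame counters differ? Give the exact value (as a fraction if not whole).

138 min = 8280 s.
A emits 60000/1001 × 8280 = 496800000/1001 frames; B emits 60 × 8280 = 496800.
Difference = 496800/1001 frames (≈ 496.3037); B is ahead of A.

496800/1001 frames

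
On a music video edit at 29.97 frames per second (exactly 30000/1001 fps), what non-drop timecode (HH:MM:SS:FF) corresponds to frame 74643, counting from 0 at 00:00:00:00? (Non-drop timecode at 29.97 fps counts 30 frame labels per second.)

74643 ÷ 30 = 2488 full seconds, remainder 3 frames.
2488 s = 0 h 41 min 28 s.
Timecode: 00:41:28:03.

00:41:28:03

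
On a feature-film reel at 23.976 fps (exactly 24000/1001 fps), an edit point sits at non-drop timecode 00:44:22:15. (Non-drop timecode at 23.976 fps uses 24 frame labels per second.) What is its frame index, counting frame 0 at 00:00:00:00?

Total seconds to the label: (0 × 3600 + 44 × 60 + 22) = 2662.
Frame index = 2662 × 24 + 15 = 63903.

frame 63903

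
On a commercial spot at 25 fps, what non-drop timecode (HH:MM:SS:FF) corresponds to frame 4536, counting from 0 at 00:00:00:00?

00:03:01:11

4536 ÷ 25 = 181 full seconds, remainder 11 frames.
181 s = 0 h 3 min 1 s.
Timecode: 00:03:01:11.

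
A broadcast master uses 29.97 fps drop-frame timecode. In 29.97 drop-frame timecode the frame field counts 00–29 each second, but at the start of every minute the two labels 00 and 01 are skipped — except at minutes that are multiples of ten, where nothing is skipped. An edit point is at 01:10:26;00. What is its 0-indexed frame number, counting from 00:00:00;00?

Complete 10-minute blocks: 7, each 17982 frames → 125874.
Remaining 0 whole minutes in the current block: 0 frames.
Within the current minute: 26 × 30 + 0 = 780. Total = 125874 + 0 + 780 = 126654.

126654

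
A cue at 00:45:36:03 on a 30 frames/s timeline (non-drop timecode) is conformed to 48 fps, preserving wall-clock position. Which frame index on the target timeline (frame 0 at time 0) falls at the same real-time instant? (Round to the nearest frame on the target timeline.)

frame 131333

Source frame index: (0×3600 + 45×60 + 36) × 30 + 3 = 82083.
Real time: 82083 / (30) = 27361/10 s.
Target frame: (27361/10) × (48) = 656664/5 ≈ 131332.800 → 131333.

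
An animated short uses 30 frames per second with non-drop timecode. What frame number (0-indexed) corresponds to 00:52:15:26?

Total seconds to the label: (0 × 3600 + 52 × 60 + 15) = 3135.
Frame index = 3135 × 30 + 26 = 94076.

frame 94076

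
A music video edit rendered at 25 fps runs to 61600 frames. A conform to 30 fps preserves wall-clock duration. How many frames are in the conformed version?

Target frames = source frames × (target rate / source rate) = 61600 × (30)/(25) = 61600 × 6/5 = 73920.

73920 frames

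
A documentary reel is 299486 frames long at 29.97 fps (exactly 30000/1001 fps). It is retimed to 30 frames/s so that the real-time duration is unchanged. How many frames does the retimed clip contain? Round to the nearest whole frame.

Frames at target rate = 299486 × (30) / (30000/1001) = 149892743/500 ≈ 299785.486.
Nearest whole frame: 299785.

299785 frames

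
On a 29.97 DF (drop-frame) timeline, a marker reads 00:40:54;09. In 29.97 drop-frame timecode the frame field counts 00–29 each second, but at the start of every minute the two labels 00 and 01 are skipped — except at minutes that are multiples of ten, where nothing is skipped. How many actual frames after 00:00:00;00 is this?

73557

Complete 10-minute blocks: 4, each 17982 frames → 71928.
Remaining 0 whole minutes in the current block: 0 frames.
Within the current minute: 54 × 30 + 9 = 1629. Total = 71928 + 0 + 1629 = 73557.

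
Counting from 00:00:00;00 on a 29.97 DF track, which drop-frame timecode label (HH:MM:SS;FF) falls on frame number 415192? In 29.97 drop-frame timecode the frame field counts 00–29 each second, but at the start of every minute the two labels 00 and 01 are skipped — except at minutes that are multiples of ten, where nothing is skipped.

Ten DF minutes hold 17982 frames, so frame 415192 lies in block 23 (frames 413586–431567) with 1606 frames into that block.
The block's first minute is 1800 frames and the rest 1798 each; 1606 frames reaches minute 0, so 23 × 18 + 0 × 2 = 414 labels have been skipped so far.
Adding those back, label number 415192 + 414 = 415606 at 30 labels/s is 13853 s + 16 f = 3 h 50 min 53 s frame 16, i.e. 03:50:53;16.

03:50:53;16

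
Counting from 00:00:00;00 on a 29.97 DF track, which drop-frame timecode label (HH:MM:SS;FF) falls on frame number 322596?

02:59:24;00

Ten DF minutes hold 17982 frames, so frame 322596 lies in block 17 (frames 305694–323675) with 16902 frames into that block.
The block's first minute is 1800 frames and the rest 1798 each; 16902 frames reaches minute 9, so 17 × 18 + 9 × 2 = 324 labels have been skipped so far.
Adding those back, label number 322596 + 324 = 322920 at 30 labels/s is 10764 s + 0 f = 2 h 59 min 24 s frame 0, i.e. 02:59:24;00.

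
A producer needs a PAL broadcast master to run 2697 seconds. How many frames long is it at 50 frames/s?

Frames = 2697 × 50 = 134850.

134850 frames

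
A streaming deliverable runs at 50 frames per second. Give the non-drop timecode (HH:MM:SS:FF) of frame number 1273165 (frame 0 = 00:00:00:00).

07:04:23:15

1273165 ÷ 50 = 25463 full seconds, remainder 15 frames.
25463 s = 7 h 4 min 23 s.
Timecode: 07:04:23:15.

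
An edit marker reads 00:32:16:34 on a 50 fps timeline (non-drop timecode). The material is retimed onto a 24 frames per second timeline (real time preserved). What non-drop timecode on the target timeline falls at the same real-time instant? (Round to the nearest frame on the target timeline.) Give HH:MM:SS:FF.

00:32:16:16

Source frame index: (0×3600 + 32×60 + 16) × 50 + 34 = 96834.
Real time: 96834 / (50) = 48417/25 s.
Target frame: (48417/25) × (24) = 1162008/25 ≈ 46480.320 → 46480.
At 24 labels/s: frame 46480 → 00:32:16:16.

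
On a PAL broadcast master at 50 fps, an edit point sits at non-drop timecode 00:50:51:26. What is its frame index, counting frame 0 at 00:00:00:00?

frame 152576

Total seconds to the label: (0 × 3600 + 50 × 60 + 51) = 3051.
Frame index = 3051 × 50 + 26 = 152576.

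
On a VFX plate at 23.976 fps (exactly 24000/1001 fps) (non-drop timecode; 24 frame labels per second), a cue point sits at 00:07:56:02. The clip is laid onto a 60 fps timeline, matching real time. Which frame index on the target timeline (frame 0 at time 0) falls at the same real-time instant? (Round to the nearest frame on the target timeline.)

Source frame index: (0×3600 + 7×60 + 56) × 24 + 2 = 11426.
Real time: 11426 / (24000/1001) = 5718713/12000 s.
Target frame: (5718713/12000) × (60) = 5718713/200 ≈ 28593.565 → 28594.

frame 28594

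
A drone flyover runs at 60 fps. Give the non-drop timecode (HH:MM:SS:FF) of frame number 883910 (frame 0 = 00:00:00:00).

883910 ÷ 60 = 14731 full seconds, remainder 50 frames.
14731 s = 4 h 5 min 31 s.
Timecode: 04:05:31:50.

04:05:31:50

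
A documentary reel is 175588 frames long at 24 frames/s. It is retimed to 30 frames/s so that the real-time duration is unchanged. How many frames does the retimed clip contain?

Target frames = source frames × (target rate / source rate) = 175588 × (30)/(24) = 175588 × 5/4 = 219485.

219485 frames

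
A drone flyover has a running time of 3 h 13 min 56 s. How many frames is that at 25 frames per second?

290900 frames

3 h 13 min 56 s = 11636 s.
Frames = 11636 × 25 = 290900.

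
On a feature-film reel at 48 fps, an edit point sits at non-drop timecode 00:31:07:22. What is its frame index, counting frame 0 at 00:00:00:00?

Total seconds to the label: (0 × 3600 + 31 × 60 + 7) = 1867.
Frame index = 1867 × 48 + 22 = 89638.

89638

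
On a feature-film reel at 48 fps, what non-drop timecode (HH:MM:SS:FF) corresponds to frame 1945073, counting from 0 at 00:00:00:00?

1945073 ÷ 48 = 40522 full seconds, remainder 17 frames.
40522 s = 11 h 15 min 22 s.
Timecode: 11:15:22:17.

11:15:22:17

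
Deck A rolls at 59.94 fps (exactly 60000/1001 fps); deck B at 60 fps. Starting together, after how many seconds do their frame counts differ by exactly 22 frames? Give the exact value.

11011/30 seconds

The gap grows by |60 − 60000/1001| = 60/1001 frames per second.
Time for a 22-frame gap: 22 ÷ (60/1001) = 11011/30 s.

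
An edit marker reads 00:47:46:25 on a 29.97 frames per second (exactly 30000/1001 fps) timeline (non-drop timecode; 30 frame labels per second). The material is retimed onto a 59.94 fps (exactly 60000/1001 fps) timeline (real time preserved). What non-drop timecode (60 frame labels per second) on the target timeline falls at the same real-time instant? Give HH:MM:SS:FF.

00:47:46:50

Source frame index: (0×3600 + 47×60 + 46) × 30 + 25 = 86005.
Real time: 86005 / (30000/1001) = 17218201/6000 s.
Target frame: (17218201/6000) × (60000/1001) = 172010.
At 60 labels/s: frame 172010 → 00:47:46:50.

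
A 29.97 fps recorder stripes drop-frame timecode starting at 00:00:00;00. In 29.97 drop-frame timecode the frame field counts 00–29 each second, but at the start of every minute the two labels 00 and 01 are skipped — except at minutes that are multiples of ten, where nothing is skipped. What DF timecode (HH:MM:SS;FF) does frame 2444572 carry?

22:39:27;10

Ten DF minutes hold 17982 frames, so frame 2444572 lies in block 135 (frames 2427570–2445551) with 17002 frames into that block.
The block's first minute is 1800 frames and the rest 1798 each; 17002 frames reaches minute 9, so 135 × 18 + 9 × 2 = 2448 labels have been skipped so far.
Adding those back, label number 2444572 + 2448 = 2447020 at 30 labels/s is 81567 s + 10 f = 22 h 39 min 27 s frame 10, i.e. 22:39:27;10.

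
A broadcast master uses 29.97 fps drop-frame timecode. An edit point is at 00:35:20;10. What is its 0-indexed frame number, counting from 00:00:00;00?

Complete 10-minute blocks: 3, each 17982 frames → 53946.
Remaining 5 whole minutes in the current block: 1800 + 4 × 1798 = 8992 frames.
Within the current minute: 20 × 30 + 10 − 2 = 608 (labels ;00/;01 skipped at this minute). Total = 53946 + 8992 + 608 = 63546.

63546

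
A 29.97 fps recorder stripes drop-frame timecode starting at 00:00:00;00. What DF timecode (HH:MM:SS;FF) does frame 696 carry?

00:00:23;06

Each 10-minute DF block holds 10 × 60 × 30 − 9 × 2 = 17982 frames. 696 ÷ 17982 → 0 full blocks, remainder 696.
Within the partial block the first minute is 1800 frames and each further minute 1798, so 0 further minute boundaries passed. Total skipped labels = 18 × 0 + 2 × 0 = 0.
Non-drop label index = 696 + 0 = 696; at 30 labels/s that is 00:00:23:06, i.e. DF 00:00:23;06.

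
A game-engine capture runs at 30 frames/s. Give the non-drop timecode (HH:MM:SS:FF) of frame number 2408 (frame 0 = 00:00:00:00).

2408 ÷ 30 = 80 full seconds, remainder 8 frames.
80 s = 0 h 1 min 20 s.
Timecode: 00:01:20:08.

00:01:20:08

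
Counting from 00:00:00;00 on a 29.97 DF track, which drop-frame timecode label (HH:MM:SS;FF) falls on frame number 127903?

01:11:07;21

Each 10-minute DF block holds 10 × 60 × 30 − 9 × 2 = 17982 frames. 127903 ÷ 17982 → 7 full blocks, remainder 2029.
Within the partial block the first minute is 1800 frames and each further minute 1798, so 1 further minute boundary passed. Total skipped labels = 18 × 7 + 2 × 1 = 128.
Non-drop label index = 127903 + 128 = 128031; at 30 labels/s that is 01:11:07:21, i.e. DF 01:11:07;21.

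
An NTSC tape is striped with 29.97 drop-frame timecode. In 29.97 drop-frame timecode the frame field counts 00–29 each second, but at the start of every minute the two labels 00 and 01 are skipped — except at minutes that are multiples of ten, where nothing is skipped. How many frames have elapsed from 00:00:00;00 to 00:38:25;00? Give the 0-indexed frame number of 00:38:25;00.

As if non-drop at 30 labels/s: (0 × 3600 + 38 × 60 + 25) × 30 + 0 = 69150.
Minute boundaries passed: 38; those not divisible by 10: 38 − 3 = 35; dropped labels = 2 × 35 = 70.
Actual frame index = 69150 − 70 = 69080.

69080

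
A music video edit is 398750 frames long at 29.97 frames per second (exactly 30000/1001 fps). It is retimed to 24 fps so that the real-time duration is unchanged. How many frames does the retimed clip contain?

319319 frames

Target frames = source frames × (target rate / source rate) = 398750 × (24)/(30000/1001) = 398750 × 1001/1250 = 319319.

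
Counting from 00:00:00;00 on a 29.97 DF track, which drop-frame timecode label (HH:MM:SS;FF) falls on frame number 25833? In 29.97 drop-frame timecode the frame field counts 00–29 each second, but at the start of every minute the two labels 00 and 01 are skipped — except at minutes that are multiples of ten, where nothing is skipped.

00:14:21;29

Each 10-minute DF block holds 10 × 60 × 30 − 9 × 2 = 17982 frames. 25833 ÷ 17982 → 1 full block, remainder 7851.
Within the partial block the first minute is 1800 frames and each further minute 1798, so 4 further minute boundaries passed. Total skipped labels = 18 × 1 + 2 × 4 = 26.
Non-drop label index = 25833 + 26 = 25859; at 30 labels/s that is 00:14:21:29, i.e. DF 00:14:21;29.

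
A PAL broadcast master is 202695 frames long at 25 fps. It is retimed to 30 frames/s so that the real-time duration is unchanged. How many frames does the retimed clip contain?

Target frames = source frames × (target rate / source rate) = 202695 × (30)/(25) = 202695 × 6/5 = 243234.

243234 frames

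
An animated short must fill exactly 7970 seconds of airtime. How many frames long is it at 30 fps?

239100 frames

Frames = 7970 × 30 = 239100.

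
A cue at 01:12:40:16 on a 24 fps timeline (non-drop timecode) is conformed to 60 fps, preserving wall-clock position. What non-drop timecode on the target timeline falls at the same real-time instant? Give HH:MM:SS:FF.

Source frame index: (1×3600 + 12×60 + 40) × 24 + 16 = 104656.
Real time: 104656 / (24) = 13082/3 s.
Target frame: (13082/3) × (60) = 261640.
At 60 labels/s: frame 261640 → 01:12:40:40.

01:12:40:40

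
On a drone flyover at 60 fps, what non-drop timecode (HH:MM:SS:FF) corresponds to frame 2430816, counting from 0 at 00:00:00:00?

11:15:13:36

2430816 ÷ 60 = 40513 full seconds, remainder 36 frames.
40513 s = 11 h 15 min 13 s.
Timecode: 11:15:13:36.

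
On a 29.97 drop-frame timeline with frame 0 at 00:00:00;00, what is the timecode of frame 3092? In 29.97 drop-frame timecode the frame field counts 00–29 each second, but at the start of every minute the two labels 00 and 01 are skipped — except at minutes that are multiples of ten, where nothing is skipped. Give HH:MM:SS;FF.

00:01:43;04

Ten DF minutes hold 17982 frames, so frame 3092 lies in block 0 (frames 0–17981) with 3092 frames into that block.
The block's first minute is 1800 frames and the rest 1798 each; 3092 frames reaches minute 1, so 0 × 18 + 1 × 2 = 2 labels have been skipped so far.
Adding those back, label number 3092 + 2 = 3094 at 30 labels/s is 103 s + 4 f = 0 h 1 min 43 s frame 4, i.e. 00:01:43;04.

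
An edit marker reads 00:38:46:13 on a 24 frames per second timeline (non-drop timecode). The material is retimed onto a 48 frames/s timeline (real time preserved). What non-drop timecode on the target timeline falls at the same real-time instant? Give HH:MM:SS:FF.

00:38:46:26

Source frame index: (0×3600 + 38×60 + 46) × 24 + 13 = 55837.
Real time: 55837 / (24) = 55837/24 s.
Target frame: (55837/24) × (48) = 111674.
At 48 labels/s: frame 111674 → 00:38:46:26.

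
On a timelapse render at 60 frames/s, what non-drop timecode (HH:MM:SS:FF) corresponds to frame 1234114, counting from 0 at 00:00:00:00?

05:42:48:34

1234114 ÷ 60 = 20568 full seconds, remainder 34 frames.
20568 s = 5 h 42 min 48 s.
Timecode: 05:42:48:34.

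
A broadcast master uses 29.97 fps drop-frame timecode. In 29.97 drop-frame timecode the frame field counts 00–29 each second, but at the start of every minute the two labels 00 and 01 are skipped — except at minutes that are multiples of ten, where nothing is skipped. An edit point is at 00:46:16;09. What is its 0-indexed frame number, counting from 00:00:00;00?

As if non-drop at 30 labels/s: (0 × 3600 + 46 × 60 + 16) × 30 + 9 = 83289.
Minute boundaries passed: 46; those not divisible by 10: 46 − 4 = 42; dropped labels = 2 × 42 = 84.
Actual frame index = 83289 − 84 = 83205.

83205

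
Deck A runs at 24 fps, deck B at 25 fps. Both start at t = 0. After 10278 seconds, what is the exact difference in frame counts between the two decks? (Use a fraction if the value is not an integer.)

10278 frames

A emits 24 × 10278 = 246672 frames; B emits 25 × 10278 = 256950.
Difference = 10278 frames; B is ahead of A.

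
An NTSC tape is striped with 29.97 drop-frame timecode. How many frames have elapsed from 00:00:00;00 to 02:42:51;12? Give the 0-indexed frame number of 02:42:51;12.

292850

As if non-drop at 30 labels/s: (2 × 3600 + 42 × 60 + 51) × 30 + 12 = 293142.
Minute boundaries passed: 162; those not divisible by 10: 162 − 16 = 146; dropped labels = 2 × 146 = 292.
Actual frame index = 293142 − 292 = 292850.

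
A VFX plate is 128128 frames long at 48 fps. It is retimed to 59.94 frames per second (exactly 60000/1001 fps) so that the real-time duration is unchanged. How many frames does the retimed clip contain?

Target frames = source frames × (target rate / source rate) = 128128 × (60000/1001)/(48) = 128128 × 1250/1001 = 160000.

160000 frames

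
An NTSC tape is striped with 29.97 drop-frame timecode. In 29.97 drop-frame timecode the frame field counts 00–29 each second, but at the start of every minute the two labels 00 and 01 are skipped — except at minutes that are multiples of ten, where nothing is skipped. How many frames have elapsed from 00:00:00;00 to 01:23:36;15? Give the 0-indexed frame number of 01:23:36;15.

As if non-drop at 30 labels/s: (1 × 3600 + 23 × 60 + 36) × 30 + 15 = 150495.
Minute boundaries passed: 83; those not divisible by 10: 83 − 8 = 75; dropped labels = 2 × 75 = 150.
Actual frame index = 150495 − 150 = 150345.

150345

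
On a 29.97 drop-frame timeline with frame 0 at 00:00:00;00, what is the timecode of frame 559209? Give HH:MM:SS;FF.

05:10:58;27

Ten DF minutes hold 17982 frames, so frame 559209 lies in block 31 (frames 557442–575423) with 1767 frames into that block.
The block's first minute is 1800 frames and the rest 1798 each; 1767 frames reaches minute 0, so 31 × 18 + 0 × 2 = 558 labels have been skipped so far.
Adding those back, label number 559209 + 558 = 559767 at 30 labels/s is 18658 s + 27 f = 5 h 10 min 58 s frame 27, i.e. 05:10:58;27.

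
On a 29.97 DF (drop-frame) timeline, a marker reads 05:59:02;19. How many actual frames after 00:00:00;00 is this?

645631

Complete 10-minute blocks: 35, each 17982 frames → 629370.
Remaining 9 whole minutes in the current block: 1800 + 8 × 1798 = 16184 frames.
Within the current minute: 2 × 30 + 19 − 2 = 77 (labels ;00/;01 skipped at this minute). Total = 629370 + 16184 + 77 = 645631.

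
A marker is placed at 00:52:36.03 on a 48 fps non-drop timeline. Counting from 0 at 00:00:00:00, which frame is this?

Total seconds to the label: (0 × 3600 + 52 × 60 + 36) = 3156.
Frame index = 3156 × 48 + 3 = 151491.

frame 151491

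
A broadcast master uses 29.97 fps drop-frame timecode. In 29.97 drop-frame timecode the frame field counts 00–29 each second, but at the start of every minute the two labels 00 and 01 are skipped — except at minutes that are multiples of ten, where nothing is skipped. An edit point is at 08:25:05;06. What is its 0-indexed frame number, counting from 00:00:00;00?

Complete 10-minute blocks: 50, each 17982 frames → 899100.
Remaining 5 whole minutes in the current block: 1800 + 4 × 1798 = 8992 frames.
Within the current minute: 5 × 30 + 6 − 2 = 154 (labels ;00/;01 skipped at this minute). Total = 899100 + 8992 + 154 = 908246.

908246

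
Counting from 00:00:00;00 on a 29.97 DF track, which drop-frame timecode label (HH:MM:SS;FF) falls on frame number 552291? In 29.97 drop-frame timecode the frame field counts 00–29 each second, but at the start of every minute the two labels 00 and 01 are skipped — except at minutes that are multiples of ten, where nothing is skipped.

05:07:08;05

Each 10-minute DF block holds 10 × 60 × 30 − 9 × 2 = 17982 frames. 552291 ÷ 17982 → 30 full blocks, remainder 12831.
Within the partial block the first minute is 1800 frames and each further minute 1798, so 7 further minute boundaries passed. Total skipped labels = 18 × 30 + 2 × 7 = 554.
Non-drop label index = 552291 + 554 = 552845; at 30 labels/s that is 05:07:08:05, i.e. DF 05:07:08;05.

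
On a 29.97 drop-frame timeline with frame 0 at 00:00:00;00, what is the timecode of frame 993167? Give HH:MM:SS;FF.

09:12:18;21

Each 10-minute DF block holds 10 × 60 × 30 − 9 × 2 = 17982 frames. 993167 ÷ 17982 → 55 full blocks, remainder 4157.
Within the partial block the first minute is 1800 frames and each further minute 1798, so 2 further minute boundaries passed. Total skipped labels = 18 × 55 + 2 × 2 = 994.
Non-drop label index = 993167 + 994 = 994161; at 30 labels/s that is 09:12:18:21, i.e. DF 09:12:18;21.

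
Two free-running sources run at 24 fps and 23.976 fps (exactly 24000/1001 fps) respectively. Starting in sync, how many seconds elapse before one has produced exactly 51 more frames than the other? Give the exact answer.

The gap grows by |24000/1001 − 24| = 24/1001 frames per second.
Time for a 51-frame gap: 51 ÷ (24/1001) = 2127.125 s.

2127.125 seconds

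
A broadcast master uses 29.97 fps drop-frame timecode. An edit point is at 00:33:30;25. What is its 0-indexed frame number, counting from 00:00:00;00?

As if non-drop at 30 labels/s: (0 × 3600 + 33 × 60 + 30) × 30 + 25 = 60325.
Minute boundaries passed: 33; those not divisible by 10: 33 − 3 = 30; dropped labels = 2 × 30 = 60.
Actual frame index = 60325 − 60 = 60265.

60265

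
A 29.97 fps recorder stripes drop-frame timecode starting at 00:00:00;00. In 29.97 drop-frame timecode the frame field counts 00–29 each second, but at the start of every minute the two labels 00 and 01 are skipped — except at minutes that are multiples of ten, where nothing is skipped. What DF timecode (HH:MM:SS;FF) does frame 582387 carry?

05:23:52;09

Ten DF minutes hold 17982 frames, so frame 582387 lies in block 32 (frames 575424–593405) with 6963 frames into that block.
The block's first minute is 1800 frames and the rest 1798 each; 6963 frames reaches minute 3, so 32 × 18 + 3 × 2 = 582 labels have been skipped so far.
Adding those back, label number 582387 + 582 = 582969 at 30 labels/s is 19432 s + 9 f = 5 h 23 min 52 s frame 9, i.e. 05:23:52;09.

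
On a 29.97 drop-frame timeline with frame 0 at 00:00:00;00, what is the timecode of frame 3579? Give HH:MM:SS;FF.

00:01:59;11

Each 10-minute DF block holds 10 × 60 × 30 − 9 × 2 = 17982 frames. 3579 ÷ 17982 → 0 full blocks, remainder 3579.
Within the partial block the first minute is 1800 frames and each further minute 1798, so 1 further minute boundary passed. Total skipped labels = 18 × 0 + 2 × 1 = 2.
Non-drop label index = 3579 + 2 = 3581; at 30 labels/s that is 00:01:59:11, i.e. DF 00:01:59;11.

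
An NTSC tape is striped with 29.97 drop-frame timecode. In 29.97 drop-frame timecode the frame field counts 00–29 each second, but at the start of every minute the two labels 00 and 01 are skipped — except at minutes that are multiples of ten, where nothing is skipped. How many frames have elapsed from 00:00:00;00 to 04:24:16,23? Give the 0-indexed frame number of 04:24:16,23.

475227

Complete 10-minute blocks: 26, each 17982 frames → 467532.
Remaining 4 whole minutes in the current block: 1800 + 3 × 1798 = 7194 frames.
Within the current minute: 16 × 30 + 23 − 2 = 501 (labels ;00/;01 skipped at this minute). Total = 467532 + 7194 + 501 = 475227.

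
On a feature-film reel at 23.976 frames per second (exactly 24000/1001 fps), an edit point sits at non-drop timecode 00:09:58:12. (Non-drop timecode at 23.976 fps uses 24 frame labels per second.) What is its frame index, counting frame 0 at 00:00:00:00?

Total seconds to the label: (0 × 3600 + 9 × 60 + 58) = 598.
Frame index = 598 × 24 + 12 = 14364.

14364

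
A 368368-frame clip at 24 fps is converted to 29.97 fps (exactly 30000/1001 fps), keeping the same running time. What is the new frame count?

460000 frames

Target frames = source frames × (target rate / source rate) = 368368 × (30000/1001)/(24) = 368368 × 1250/1001 = 460000.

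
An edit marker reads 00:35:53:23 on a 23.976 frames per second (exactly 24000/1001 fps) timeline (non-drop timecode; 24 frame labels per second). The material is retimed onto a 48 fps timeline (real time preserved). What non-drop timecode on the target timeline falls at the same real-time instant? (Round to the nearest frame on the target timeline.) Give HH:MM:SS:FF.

Source frame index: (0×3600 + 35×60 + 53) × 24 + 23 = 51695.
Real time: 51695 / (24000/1001) = 10349339/4800 s.
Target frame: (10349339/4800) × (48) = 10349339/100 ≈ 103493.390 → 103493.
At 48 labels/s: frame 103493 → 00:35:56:05.

00:35:56:05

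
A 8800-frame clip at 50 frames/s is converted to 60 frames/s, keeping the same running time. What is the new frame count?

10560 frames

Frames at target rate = 8800 × (60) / (50) = 10560.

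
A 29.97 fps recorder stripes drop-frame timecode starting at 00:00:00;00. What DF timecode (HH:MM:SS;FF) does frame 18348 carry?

Each 10-minute DF block holds 10 × 60 × 30 − 9 × 2 = 17982 frames. 18348 ÷ 17982 → 1 full block, remainder 366.
Within the partial block the first minute is 1800 frames and each further minute 1798, so 0 further minute boundaries passed. Total skipped labels = 18 × 1 + 2 × 0 = 18.
Non-drop label index = 18348 + 18 = 18366; at 30 labels/s that is 00:10:12:06, i.e. DF 00:10:12;06.

00:10:12;06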